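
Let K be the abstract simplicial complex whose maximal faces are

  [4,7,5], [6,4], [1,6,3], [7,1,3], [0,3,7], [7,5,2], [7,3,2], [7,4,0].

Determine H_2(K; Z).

H_2 ≅ 0.

Order the vertices as 0 < 1 < 2 < 3 < 4 < 5 < 6 < 7. Listing each simplex with vertices in this order, K has dimension 2 with simplices:

  0-simplices (8): [0], [1], [2], [3], [4], [5], [6], [7]
  1-simplices (15): [0,3], [0,4], [0,7], [1,3], [1,6], [1,7], [2,3], [2,5], [2,7], [3,6], [3,7], [4,5], [4,6], [4,7], [5,7]
  2-simplices (7): [0,3,7], [0,4,7], [1,3,6], [1,3,7], [2,3,7], [2,5,7], [4,5,7]

Hence C_0 ≅ Z^8, C_1 ≅ Z^15, C_2 ≅ Z^7.

∂_1: C_1 → C_0 maps an edge to its endpoints' difference, ∂[p,q] = q − p.
As a 8×15 matrix over Z this has rank 7, with invariant factors (1,1,1,1,1,1,1).

∂_2: C_2 → C_1 acts by ∂[p,q,r] = [q,r] − [p,r] + [p,q]. For instance
  ∂[2,5,7] = [5,7] − [2,7] + [2,5],
  ∂[0,3,7] = [3,7] − [0,7] + [0,3].
The 15×7 boundary matrix has rank 7 and Smith normal form diag(1,1,1,1,1,1,1).

Now H_k = ker ∂_k / im ∂_{k+1}, so:

  H_2: rank ker ∂_2 − rank ∂_3 = (7 − 7) − 0 = 0, and there is no ∂_3, so H_2 ≅ 0.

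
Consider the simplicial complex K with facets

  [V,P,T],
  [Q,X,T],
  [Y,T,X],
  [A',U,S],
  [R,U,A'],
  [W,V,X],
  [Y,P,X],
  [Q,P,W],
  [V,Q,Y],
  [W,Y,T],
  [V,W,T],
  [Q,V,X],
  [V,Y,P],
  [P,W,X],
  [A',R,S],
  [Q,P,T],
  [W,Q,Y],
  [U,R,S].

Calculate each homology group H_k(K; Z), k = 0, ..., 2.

H_0 ≅ Z^2,  H_1 ≅ Z^2,  H_2 ≅ Z^2.

Fix the vertex order P < Q < R < S < T < U < V < W < X < Y < A' and write every simplex with vertices in increasing order. Then dim K = 2 and the simplices of K are:

  0-simplices (11): [P], [Q], [R], [S], [T], [U], [V], [W], [X], [Y], [A']
  1-simplices (27): (27 of them)
  2-simplices (18): (18 of them)

Hence C_0 ≅ Z^11, C_1 ≅ Z^27, C_2 ≅ Z^18.

Boundary ∂_1: C_1 → C_0 maps an edge to its endpoints' difference, ∂[p,q] = q − p.
The resulting 11×27 matrix has rank 9, and its Smith normal form has invariant factors (1,1,1,1,1,1,1,1,1).

The boundary map ∂_2: C_2 → C_1 acts by ∂[p,q,r] = [q,r] − [p,r] + [p,q]. For instance
  ∂[P,Q,W] = [Q,W] − [P,W] + [P,Q],
  ∂[R,S,U] = [S,U] − [R,U] + [R,S].
As a 27×18 matrix over Z this has rank 16, with invariant factors (1,1,1,1,1,1,1,1,1,1,1,1,1,1,1,1).

Reading off H_k = ker ∂_k / im ∂_{k+1}:

  H_0: rank C_0 − rank ∂_1 = 11 − 9 = 2, and the invariant factors of ∂_1 are all 1, so H_0 = Z^2.
  H_1: rank ker ∂_1 − rank ∂_2 = (27 − 9) − 16 = 2, and the invariant factors of ∂_2 are all 1, so H_1 = Z^2.
  H_2: rank ker ∂_2 − rank ∂_3 = (18 − 16) − 0 = 2, and there is no ∂_3, so H_2 = Z^2.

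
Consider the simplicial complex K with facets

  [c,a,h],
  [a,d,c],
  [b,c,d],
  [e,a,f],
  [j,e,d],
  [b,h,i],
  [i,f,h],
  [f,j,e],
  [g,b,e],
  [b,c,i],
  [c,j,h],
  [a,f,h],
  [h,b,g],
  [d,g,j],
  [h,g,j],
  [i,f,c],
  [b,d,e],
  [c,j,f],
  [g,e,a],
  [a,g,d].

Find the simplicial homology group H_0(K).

H_0 ≅ Z.

Order the vertices as a < b < c < d < e < f < g < h < i < j. Listing each simplex with vertices in this order, K has dimension 2 with simplices:

  0-simplices (10): a, b, c, d, e, f, g, h, i, j
  1-simplices (30): ac, ad, ae, af, ag, ah, bc, bd, be, bg, bh, bi, cd, cf, ch, ci, cj, de, dg, dj, ef, eg, ej, fh, fi, fj, gh, gj, hi, hj
  2-simplices (20): acd, ach, adg, aef, aeg, afh, bcd, bci, bde, beg, bgh, bhi, cfi, cfj, chj, dej, dgj, efj, fhi, ghj

Hence C_0 ≅ Z^10, C_1 ≅ Z^30, C_2 ≅ Z^20.

∂_1: C_1 → C_0 maps an edge to its endpoints' difference, ∂[p,q] = q − p. For instance
  ∂ae = e − a.
As a 10×30 matrix over Z this has rank 9, with invariant factors (1,1,1,1,1,1,1,1,1).

The boundary map ∂_2: C_2 → C_1 sends each 2-simplex [p,q,r] to [q,r] − [p,r] + [p,q]. For instance
  ∂bgh = gh − bh + bg,
  ∂fhi = hi − fi + fh.
As a 30×20 matrix over Z this has rank 20, with invariant factors (1,1,1,1,1,1,1,1,1,1,1,1,1,1,1,1,1,1,1,2).

Computing H_k = (kernel of ∂_k) / (image of ∂_{k+1}):

  H_0: rank C_0 − rank ∂_1 = 10 − 9 = 1, and the invariant factors of ∂_1 are all 1, so H_0 = Z.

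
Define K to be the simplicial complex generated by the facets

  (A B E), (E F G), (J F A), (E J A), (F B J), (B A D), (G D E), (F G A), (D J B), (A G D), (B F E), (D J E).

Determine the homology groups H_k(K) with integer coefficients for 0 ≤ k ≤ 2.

We work with the vertex ordering A < B < D < E < F < G < J. The simplices of K, each written with vertices in increasing order, are:

  0-simplices (7): A, B, D, E, F, G, J
  1-simplices (18): AB, AD, AE, AF, AG, AJ, BD, BE, BF, BJ, DE, DG, DJ, EF, EG, EJ, FG, FJ
  2-simplices (12): ABD, ABE, ADG, AEJ, AFG, AFJ, BDJ, BEF, BFJ, DEG, DEJ, EFG

Hence C_0 ≅ Z^7, C_1 ≅ Z^18, C_2 ≅ Z^12.

∂_1: C_1 → C_0 sends each edge [p,q] (with p < q) to q − p. For instance
  ∂EJ = J − E.
The 7×18 boundary matrix has rank 6 and Smith normal form diag(1,1,1,1,1,1).

Boundary ∂_2: C_2 → C_1 maps a triangle to the signed sum of its edges. For instance
  ∂DEJ = EJ − DJ + DE,
  ∂BDJ = DJ − BJ + BD.
The resulting 18×12 matrix has rank 12, and its Smith normal form has invariant factors (1,1,1,1,1,1,1,1,1,1,1,2).

Reading off H_k = ker ∂_k / im ∂_{k+1}:

  H_0: rank C_0 − rank ∂_1 = 7 − 6 = 1, and the invariant factors of ∂_1 are all 1, so H_0 = Z.
  H_1: rank ker ∂_1 − rank ∂_2 = (18 − 6) − 12 = 0, and ∂_2 has invariant factor 2 > 1, so H_1 = Z/2.
  H_2: rank ker ∂_2 − rank ∂_3 = (12 − 12) − 0 = 0, and there is no ∂_3, so H_2 = 0.

As a check, the Euler characteristic is 7 − 18 + 12 = 1, which agrees with 1 − 0 + 0 = 1.

H_0 = Z,  H_1 = Z/2,  H_2 = 0.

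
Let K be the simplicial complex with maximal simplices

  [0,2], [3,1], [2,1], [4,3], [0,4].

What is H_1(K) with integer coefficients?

Fix the vertex order 0 < 1 < 2 < 3 < 4 and write every simplex with vertices in increasing order. Then dim K = 1 and the simplices of K are:

  0-simplices (5): [0], [1], [2], [3], [4]
  1-simplices (5): [0,2], [0,4], [1,2], [1,3], [3,4]

so the chain groups are C_0 ≅ Z^5, C_1 ≅ Z^5.

The boundary map ∂_1: C_1 → C_0 maps an edge to its endpoints' difference, ∂[p,q] = q − p. For instance
  ∂[3,4] = [4] − [3].
The 5×5 boundary matrix has rank 4 and Smith normal form diag(1,1,1,1).

Now H_k = ker ∂_k / im ∂_{k+1}, so:

  H_1: rank ker ∂_1 − rank ∂_2 = (5 − 4) − 0 = 1, and there is no ∂_2, so H_1 ≅ Z.

H_1 ≅ Z.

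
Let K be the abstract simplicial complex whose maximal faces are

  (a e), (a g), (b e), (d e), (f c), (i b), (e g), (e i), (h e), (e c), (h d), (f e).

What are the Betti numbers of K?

b_0 = 1, b_1 = 4.

K has 9 vertices, 12 edges.
rank ∂_0 = 0, rank ∂_1 = 8 ⇒ b_0 = 9 − 0 − 8 = 1; all invariant factors of ∂_1 are 1 so no torsion. So H_0 = Z.
rank ∂_1 = 8, rank ∂_2 = 0 ⇒ b_1 = 12 − 8 − 0 = 4. So H_1 = Z^4.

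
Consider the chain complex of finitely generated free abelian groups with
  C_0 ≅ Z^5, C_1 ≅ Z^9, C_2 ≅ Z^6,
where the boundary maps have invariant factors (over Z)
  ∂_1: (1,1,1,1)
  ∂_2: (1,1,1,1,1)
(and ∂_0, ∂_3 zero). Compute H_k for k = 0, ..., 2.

H_0: b_0 = 5 − 0 − 4 = 1; torsion from ∂_1 factors > 1: none. So H_0 ≅ Z.
H_1: b_1 = 9 − 4 − 5 = 0; torsion from ∂_2 factors > 1: none. So H_1 ≅ 0.
H_2: b_2 = 6 − 5 − 0 = 1; torsion from ∂_3 factors > 1: none. So H_2 ≅ Z.

H_0 ≅ Z,  H_1 = 0,  H_2 ≅ Z.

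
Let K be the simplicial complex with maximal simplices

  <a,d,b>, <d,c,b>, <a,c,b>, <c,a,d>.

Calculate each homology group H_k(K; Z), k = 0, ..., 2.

H_0 ≅ Z,  H_1 = 0,  H_2 ≅ Z.

Take the total order a < b < c < d on the vertex set. Then K (dimension 2) consists of the simplices:

  0-simplices (4): a, b, c, d
  1-simplices (6): ab, ac, ad, bc, bd, cd
  2-simplices (4): abc, abd, acd, bcd

Hence C_0 ≅ Z^4, C_1 ≅ Z^6, C_2 ≅ Z^4.

∂_1: C_1 → C_0 is given by ∂[p,q] = [q] − [p]. For instance
  ∂cd = d − c.
The 4×6 boundary matrix has rank 3 and Smith normal form diag(1,1,1).

Boundary ∂_2: C_2 → C_1 sends each 2-simplex [p,q,r] to [q,r] − [p,r] + [p,q]. For instance
  ∂abc = bc − ac + ab,
  ∂bcd = cd − bd + bc.
This gives a 6×4 integer matrix of rank 3; reducing to Smith normal form yields diagonal entries (1,1,1).

From H_k ≅ ker(∂_k) / im(∂_{k+1}) we obtain:

  H_0: rank C_0 − rank ∂_1 = 4 − 3 = 1, and the invariant factors of ∂_1 are all 1, so H_0 = Z.
  H_1: rank ker ∂_1 − rank ∂_2 = (6 − 3) − 3 = 0, and the invariant factors of ∂_2 are all 1, so H_1 = 0.
  H_2: rank ker ∂_2 − rank ∂_3 = (4 − 3) − 0 = 1, and there is no ∂_3, so H_2 = Z.

(K is a triangulation of the 2-sphere S^2.)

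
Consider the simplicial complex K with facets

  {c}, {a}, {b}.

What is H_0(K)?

We work with the vertex ordering a < b < c. The simplices of K, each written with vertices in increasing order, are:

  0-simplices (3): a, b, c

Hence C_0 ≅ Z^3.

From H_k ≅ ker(∂_k) / im(∂_{k+1}) we obtain:

  H_0: rank C_0 − rank ∂_1 = 3 − 0 = 3, and there is no ∂_1, so H_0 = Z^3.

H_0 ≅ Z^3.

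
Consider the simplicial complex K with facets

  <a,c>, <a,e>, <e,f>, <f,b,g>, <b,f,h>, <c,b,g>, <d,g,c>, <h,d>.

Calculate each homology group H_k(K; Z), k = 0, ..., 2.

K has 8 vertices, 13 edges, 4 triangles.
rank ∂_0 = 0, rank ∂_1 = 7 ⇒ b_0 = 8 − 0 − 7 = 1; all invariant factors of ∂_1 are 1 so no torsion. So H_0 ≅ Z.
rank ∂_1 = 7, rank ∂_2 = 4 ⇒ b_1 = 13 − 7 − 4 = 2; all invariant factors of ∂_2 are 1 so no torsion. So H_1 ≅ Z^2.
rank ∂_2 = 4, rank ∂_3 = 0 ⇒ b_2 = 4 − 4 − 0 = 0. So H_2 ≅ 0.

H_0 = Z,  H_1 = Z^2,  H_2 = 0.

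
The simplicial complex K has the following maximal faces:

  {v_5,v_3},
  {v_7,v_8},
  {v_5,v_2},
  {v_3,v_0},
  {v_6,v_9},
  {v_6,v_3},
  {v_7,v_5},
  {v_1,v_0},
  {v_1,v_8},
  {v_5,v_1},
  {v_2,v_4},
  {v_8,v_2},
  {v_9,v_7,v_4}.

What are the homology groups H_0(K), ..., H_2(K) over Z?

H_0 = Z,  H_1 = Z^5,  H_2 = 0.

K has 10 vertices, 15 edges, 1 triangle.
rank ∂_0 = 0, rank ∂_1 = 9 ⇒ b_0 = 10 − 0 − 9 = 1; all invariant factors of ∂_1 are 1 so no torsion. So H_0 ≅ Z.
rank ∂_1 = 9, rank ∂_2 = 1 ⇒ b_1 = 15 − 9 − 1 = 5; all invariant factors of ∂_2 are 1 so no torsion. So H_1 ≅ Z^5.
rank ∂_2 = 1, rank ∂_3 = 0 ⇒ b_2 = 1 − 1 − 0 = 0. So H_2 ≅ 0.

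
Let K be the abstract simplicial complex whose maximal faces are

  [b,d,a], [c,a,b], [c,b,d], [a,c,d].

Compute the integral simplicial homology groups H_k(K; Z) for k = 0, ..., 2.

K has 4 vertices, 6 edges, 4 triangles.
rank ∂_0 = 0, rank ∂_1 = 3 ⇒ b_0 = 4 − 0 − 3 = 1; all invariant factors of ∂_1 are 1 so no torsion. So H_0 = Z.
rank ∂_1 = 3, rank ∂_2 = 3 ⇒ b_1 = 6 − 3 − 3 = 0; all invariant factors of ∂_2 are 1 so no torsion. So H_1 = 0.
rank ∂_2 = 3, rank ∂_3 = 0 ⇒ b_2 = 4 − 3 − 0 = 1. So H_2 = Z.

H_0 ≅ Z,  H_1 = 0,  H_2 ≅ Z.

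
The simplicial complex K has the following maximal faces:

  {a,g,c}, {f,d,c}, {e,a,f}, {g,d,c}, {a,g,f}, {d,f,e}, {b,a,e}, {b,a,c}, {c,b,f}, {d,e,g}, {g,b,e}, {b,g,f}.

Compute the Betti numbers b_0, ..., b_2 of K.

b_0 = 1, b_1 = 0, b_2 = 0.

Take the total order a < b < c < d < e < f < g on the vertex set. Then K (dimension 2) consists of the simplices:

  0-simplices (7): a, b, c, d, e, f, g
  1-simplices (18): ab, ac, ae, af, ag, bc, be, bf, bg, cd, cf, cg, de, df, dg, ef, eg, fg
  2-simplices (12): abc, abe, acg, aef, afg, bcf, beg, bfg, cdf, cdg, def, deg

giving chain groups C_0 ≅ Z^7, C_1 ≅ Z^18, C_2 ≅ Z^12.

The boundary map ∂_1: C_1 → C_0 maps an edge to its endpoints' difference, ∂[p,q] = q − p. For instance
  ∂be = e − b.
As a 7×18 matrix over Z this has rank 6, with invariant factors (1,1,1,1,1,1).

The boundary map ∂_2: C_2 → C_1 sends each 2-simplex [p,q,r] to [q,r] − [p,r] + [p,q]. For instance
  ∂beg = eg − bg + be,
  ∂bcf = cf − bf + bc.
This gives a 18×12 integer matrix of rank 12; reducing to Smith normal form yields diagonal entries (1,1,1,1,1,1,1,1,1,1,1,2).

From H_k ≅ ker(∂_k) / im(∂_{k+1}) we obtain:

  H_0: rank C_0 − rank ∂_1 = 7 − 6 = 1, and the invariant factors of ∂_1 are all 1, so H_0 ≅ Z.
  H_1: rank ker ∂_1 − rank ∂_2 = (18 − 6) − 12 = 0, and ∂_2 has invariant factor 2 > 1, so H_1 ≅ Z_2.
  H_2: rank ker ∂_2 − rank ∂_3 = (12 − 12) − 0 = 0, and there is no ∂_3, so H_2 ≅ 0.

Hence the Betti numbers are b_0 = 1, b_1 = 0, b_2 = 0.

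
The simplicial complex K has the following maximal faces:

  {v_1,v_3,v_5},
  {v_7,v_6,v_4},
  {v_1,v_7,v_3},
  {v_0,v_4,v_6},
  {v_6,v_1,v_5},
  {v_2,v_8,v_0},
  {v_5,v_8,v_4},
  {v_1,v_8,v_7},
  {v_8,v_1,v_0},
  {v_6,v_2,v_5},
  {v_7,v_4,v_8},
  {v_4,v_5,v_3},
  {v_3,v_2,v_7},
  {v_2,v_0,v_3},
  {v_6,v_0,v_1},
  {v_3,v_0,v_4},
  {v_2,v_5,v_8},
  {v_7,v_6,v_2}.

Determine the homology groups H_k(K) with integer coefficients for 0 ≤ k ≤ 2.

Order the vertices as v_0 < v_1 < v_2 < v_3 < v_4 < v_5 < v_6 < v_7 < v_8. Listing each simplex with vertices in this order, K has dimension 2 with simplices:

  0-simplices (9): [v_0], [v_1], [v_2], [v_3], [v_4], [v_5], [v_6], [v_7], [v_8]
  1-simplices (27): (27 of them)
  2-simplices (18): (18 of them)

Hence C_0 ≅ Z^9, C_1 ≅ Z^27, C_2 ≅ Z^18.

∂_1: C_1 → C_0 sends each edge [p,q] (with p < q) to q − p. For instance
  ∂[v_1,v_7] = [v_7] − [v_1].
As a 9×27 matrix over Z this has rank 8, with invariant factors (1,1,1,1,1,1,1,1).

Boundary ∂_2: C_2 → C_1 maps a triangle to the signed sum of its edges. For instance
  ∂[v_0,v_3,v_4] = [v_3,v_4] − [v_0,v_4] + [v_0,v_3],
  ∂[v_4,v_5,v_8] = [v_5,v_8] − [v_4,v_8] + [v_4,v_5].
The resulting 27×18 matrix has rank 17, and its Smith normal form has invariant factors (1,1,1,1,1,1,1,1,1,1,1,1,1,1,1,1,1).

Computing H_k = (kernel of ∂_k) / (image of ∂_{k+1}):

  H_0: rank C_0 − rank ∂_1 = 9 − 8 = 1, and the invariant factors of ∂_1 are all 1, so H_0 ≅ Z.
  H_1: rank ker ∂_1 − rank ∂_2 = (27 − 8) − 17 = 2, and the invariant factors of ∂_2 are all 1, so H_1 ≅ Z^2.
  H_2: rank ker ∂_2 − rank ∂_3 = (18 − 17) − 0 = 1, and there is no ∂_3, so H_2 ≅ Z.

H_0 ≅ Z,  H_1 ≅ Z^2,  H_2 ≅ Z.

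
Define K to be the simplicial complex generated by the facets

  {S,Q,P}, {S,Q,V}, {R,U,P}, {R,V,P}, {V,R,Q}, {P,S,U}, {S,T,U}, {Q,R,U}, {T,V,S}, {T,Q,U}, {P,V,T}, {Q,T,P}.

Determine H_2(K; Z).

Fix the vertex order P < Q < R < S < T < U < V and write every simplex with vertices in increasing order. Then dim K = 2 and the simplices of K are:

  0-simplices (7): P, Q, R, S, T, U, V
  1-simplices (18): PQ, PR, PS, PT, PU, PV, QR, QS, QT, QU, QV, RU, RV, ST, SU, SV, TU, TV
  2-simplices (12): PQS, PQT, PRU, PRV, PSU, PTV, QRU, QRV, QSV, QTU, STU, STV

giving chain groups C_0 ≅ Z^7, C_1 ≅ Z^18, C_2 ≅ Z^12.

Boundary ∂_1: C_1 → C_0 is given by ∂[p,q] = [q] − [p].
As a 7×18 matrix over Z this has rank 6, with invariant factors (1,1,1,1,1,1).

Boundary ∂_2: C_2 → C_1 maps a triangle to the signed sum of its edges. For instance
  ∂PSU = SU − PU + PS,
  ∂PQS = QS − PS + PQ.
This gives a 18×12 integer matrix of rank 12; reducing to Smith normal form yields diagonal entries (1,1,1,1,1,1,1,1,1,1,1,2).

Now H_k = ker ∂_k / im ∂_{k+1}, so:

  H_2: rank ker ∂_2 − rank ∂_3 = (12 − 12) − 0 = 0, and there is no ∂_3, so H_2 = 0.

(K is a triangulation of the real projective plane RP^2.)

H_2 = 0.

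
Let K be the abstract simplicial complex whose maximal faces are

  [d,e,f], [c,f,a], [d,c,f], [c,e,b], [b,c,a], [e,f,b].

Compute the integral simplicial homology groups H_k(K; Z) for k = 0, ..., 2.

Order the vertices as a < b < c < d < e < f. Listing each simplex with vertices in this order, K has dimension 2 with simplices:

  0-simplices (6): a, b, c, d, e, f
  1-simplices (12): ab, ac, af, bc, be, bf, cd, ce, cf, de, df, ef
  2-simplices (6): abc, acf, bce, bef, cdf, def

so the chain groups are C_0 ≅ Z^6, C_1 ≅ Z^12, C_2 ≅ Z^6.

Boundary ∂_1: C_1 → C_0 sends each edge [p,q] (with p < q) to q − p. For instance
  ∂cf = f − c.
As a 6×12 matrix over Z this has rank 5, with invariant factors (1,1,1,1,1).

The boundary map ∂_2: C_2 → C_1 sends each 2-simplex [p,q,r] to [q,r] − [p,r] + [p,q]. For instance
  ∂bef = ef − bf + be,
  ∂abc = bc − ac + ab.
The resulting 12×6 matrix has rank 6, and its Smith normal form has invariant factors (1,1,1,1,1,1).

Reading off H_k = ker ∂_k / im ∂_{k+1}:

  H_0: rank C_0 − rank ∂_1 = 6 − 5 = 1, and the invariant factors of ∂_1 are all 1, so H_0 ≅ Z.
  H_1: rank ker ∂_1 − rank ∂_2 = (12 − 5) − 6 = 1, and the invariant factors of ∂_2 are all 1, so H_1 ≅ Z.
  H_2: rank ker ∂_2 − rank ∂_3 = (6 − 6) − 0 = 0, and there is no ∂_3, so H_2 ≅ 0.

As a check, the Euler characteristic is 6 − 12 + 6 = 0, which agrees with 1 − 1 + 0 = 0.

H_0 ≅ Z,  H_1 ≅ Z,  H_2 = 0.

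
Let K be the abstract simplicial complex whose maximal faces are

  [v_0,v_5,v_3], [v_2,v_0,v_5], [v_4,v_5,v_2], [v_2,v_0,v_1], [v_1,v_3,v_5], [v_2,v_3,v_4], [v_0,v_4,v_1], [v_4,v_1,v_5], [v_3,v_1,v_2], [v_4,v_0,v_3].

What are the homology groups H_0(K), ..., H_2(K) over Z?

H_0 = Z,  H_1 = Z/2,  H_2 = 0.

Order the vertices as v_0 < v_1 < v_2 < v_3 < v_4 < v_5. Listing each simplex with vertices in this order, K has dimension 2 with simplices:

  0-simplices (6): [v_0], [v_1], [v_2], [v_3], [v_4], [v_5]
  1-simplices (15): (15 of them)
  2-simplices (10): [v_0,v_1,v_2], [v_0,v_1,v_4], [v_0,v_2,v_5], [v_0,v_3,v_4], [v_0,v_3,v_5], [v_1,v_2,v_3], [v_1,v_3,v_5], [v_1,v_4,v_5], [v_2,v_3,v_4], [v_2,v_4,v_5]

Hence C_0 ≅ Z^6, C_1 ≅ Z^15, C_2 ≅ Z^10.

∂_1: C_1 → C_0 sends each edge [p,q] (with p < q) to q − p.
This gives a 6×15 integer matrix of rank 5; reducing to Smith normal form yields diagonal entries (1,1,1,1,1).

The boundary map ∂_2: C_2 → C_1 sends each 2-simplex [p,q,r] to [q,r] − [p,r] + [p,q]. For instance
  ∂[v_0,v_3,v_5] = [v_3,v_5] − [v_0,v_5] + [v_0,v_3],
  ∂[v_1,v_3,v_5] = [v_3,v_5] − [v_1,v_5] + [v_1,v_3].
The 15×10 boundary matrix has rank 10 and Smith normal form diag(1,1,1,1,1,1,1,1,1,2).

Computing H_k = (kernel of ∂_k) / (image of ∂_{k+1}):

  H_0: rank C_0 − rank ∂_1 = 6 − 5 = 1, and the invariant factors of ∂_1 are all 1, so H_0 = Z.
  H_1: rank ker ∂_1 − rank ∂_2 = (15 − 5) − 10 = 0, and ∂_2 has invariant factor 2 > 1, so H_1 = Z/2.
  H_2: rank ker ∂_2 − rank ∂_3 = (10 − 10) − 0 = 0, and there is no ∂_3, so H_2 = 0.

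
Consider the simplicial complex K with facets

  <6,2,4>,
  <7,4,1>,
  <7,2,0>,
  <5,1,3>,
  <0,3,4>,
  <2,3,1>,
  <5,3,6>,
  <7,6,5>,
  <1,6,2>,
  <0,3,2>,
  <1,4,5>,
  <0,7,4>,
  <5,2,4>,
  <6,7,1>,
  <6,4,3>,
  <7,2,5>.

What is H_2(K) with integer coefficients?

H_2 ≅ Z.

Order the vertices as 0 < 1 < 2 < 3 < 4 < 5 < 6 < 7. Listing each simplex with vertices in this order, K has dimension 2 with simplices:

  0-simplices (8): [0], [1], [2], [3], [4], [5], [6], [7]
  1-simplices (24): (24 of them)
  2-simplices (16): [0,2,3], [0,2,7], [0,3,4], [0,4,7], [1,2,3], [1,2,6], [1,3,5], [1,4,5], [1,4,7], [1,6,7], [2,4,5], [2,4,6], [2,5,7], [3,4,6], [3,5,6], [5,6,7]

Hence C_0 ≅ Z^8, C_1 ≅ Z^24, C_2 ≅ Z^16.

The boundary map ∂_1: C_1 → C_0 maps an edge to its endpoints' difference, ∂[p,q] = q − p. For instance
  ∂[2,7] = [7] − [2].
The 8×24 boundary matrix has rank 7 and Smith normal form diag(1,1,1,1,1,1,1).

Boundary ∂_2: C_2 → C_1 sends each 2-simplex [p,q,r] to [q,r] − [p,r] + [p,q]. For instance
  ∂[0,4,7] = [4,7] − [0,7] + [0,4],
  ∂[1,4,7] = [4,7] − [1,7] + [1,4].
The 24×16 boundary matrix has rank 15 and Smith normal form diag(1,1,1,1,1,1,1,1,1,1,1,1,1,1,1).

Reading off H_k = ker ∂_k / im ∂_{k+1}:

  H_2: rank ker ∂_2 − rank ∂_3 = (16 − 15) − 0 = 1, and there is no ∂_3, so H_2 = Z.

(K is a triangulation of the torus T^2.)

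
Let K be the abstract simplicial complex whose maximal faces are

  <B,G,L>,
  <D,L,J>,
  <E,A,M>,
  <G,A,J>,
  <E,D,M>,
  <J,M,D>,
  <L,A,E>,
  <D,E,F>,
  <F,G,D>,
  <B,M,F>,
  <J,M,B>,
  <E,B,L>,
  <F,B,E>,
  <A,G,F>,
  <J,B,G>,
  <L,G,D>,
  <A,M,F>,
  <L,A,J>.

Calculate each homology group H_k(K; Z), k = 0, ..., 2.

H_0 = Z,  H_1 = Z ⊕ Z_2,  H_2 = 0.

Fix the vertex order A < B < D < E < F < G < J < L < M and write every simplex with vertices in increasing order. Then dim K = 2 and the simplices of K are:

  0-simplices (9): A, B, D, E, F, G, J, L, M
  1-simplices (27): AE, AF, AG, AJ, AL, AM, BE, BF, BG, BJ, BL, BM, DE, DF, DG, DJ, DL, DM, EF, EL, EM, FG, FM, GJ, GL, JL, JM
  2-simplices (18): AEL, AEM, AFG, AFM, AGJ, AJL, BEF, BEL, BFM, BGJ, BGL, BJM, DEF, DEM, DFG, DGL, DJL, DJM

Hence C_0 ≅ Z^9, C_1 ≅ Z^27, C_2 ≅ Z^18.

The boundary map ∂_1: C_1 → C_0 maps an edge to its endpoints' difference, ∂[p,q] = q − p. For instance
  ∂EM = M − E.
As a 9×27 matrix over Z this has rank 8, with invariant factors (1,1,1,1,1,1,1,1).

The boundary map ∂_2: C_2 → C_1 acts by ∂[p,q,r] = [q,r] − [p,r] + [p,q]. For instance
  ∂AFM = FM − AM + AF,
  ∂BJM = JM − BM + BJ.
As a 27×18 matrix over Z this has rank 18, with invariant factors (1,1,1,1,1,1,1,1,1,1,1,1,1,1,1,1,1,2).

Now H_k = ker ∂_k / im ∂_{k+1}, so:

  H_0: rank C_0 − rank ∂_1 = 9 − 8 = 1, and the invariant factors of ∂_1 are all 1, so H_0 ≅ Z.
  H_1: rank ker ∂_1 − rank ∂_2 = (27 − 8) − 18 = 1, and ∂_2 has invariant factor 2 > 1, so H_1 ≅ Z ⊕ Z_2.
  H_2: rank ker ∂_2 − rank ∂_3 = (18 − 18) − 0 = 0, and there is no ∂_3, so H_2 ≅ 0.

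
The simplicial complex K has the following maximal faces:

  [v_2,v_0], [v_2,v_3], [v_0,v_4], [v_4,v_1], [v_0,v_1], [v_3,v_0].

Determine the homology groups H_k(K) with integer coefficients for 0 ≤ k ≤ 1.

H_0 ≅ Z,  H_1 ≅ Z^2.

We work with the vertex ordering v_0 < v_1 < v_2 < v_3 < v_4. The simplices of K, each written with vertices in increasing order, are:

  0-simplices (5): [v_0], [v_1], [v_2], [v_3], [v_4]
  1-simplices (6): [v_0,v_1], [v_0,v_2], [v_0,v_3], [v_0,v_4], [v_1,v_4], [v_2,v_3]

giving chain groups C_0 ≅ Z^5, C_1 ≅ Z^6.

∂_1: C_1 → C_0 is given by ∂[p,q] = [q] − [p].
This gives a 5×6 integer matrix of rank 4; reducing to Smith normal form yields diagonal entries (1,1,1,1).

Reading off H_k = ker ∂_k / im ∂_{k+1}:

  H_0: rank C_0 − rank ∂_1 = 5 − 4 = 1, and the invariant factors of ∂_1 are all 1, so H_0 = Z.
  H_1: rank ker ∂_1 − rank ∂_2 = (6 − 4) − 0 = 2, and there is no ∂_2, so H_1 = Z^2.

(K is a triangulation of a wedge of 2 circles.)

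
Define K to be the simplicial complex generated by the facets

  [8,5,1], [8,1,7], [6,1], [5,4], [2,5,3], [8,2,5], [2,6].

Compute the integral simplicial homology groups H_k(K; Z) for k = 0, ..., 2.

H_0 ≅ Z,  H_1 ≅ Z,  H_2 = 0.

We work with the vertex ordering 1 < 2 < 3 < 4 < 5 < 6 < 7 < 8. The simplices of K, each written with vertices in increasing order, are:

  0-simplices (8): [1], [2], [3], [4], [5], [6], [7], [8]
  1-simplices (12): [1,5], [1,6], [1,7], [1,8], [2,3], [2,5], [2,6], [2,8], [3,5], [4,5], [5,8], [7,8]
  2-simplices (4): [1,5,8], [1,7,8], [2,3,5], [2,5,8]

giving chain groups C_0 ≅ Z^8, C_1 ≅ Z^12, C_2 ≅ Z^4.

Boundary ∂_1: C_1 → C_0 maps an edge to its endpoints' difference, ∂[p,q] = q − p. For instance
  ∂[1,7] = [7] − [1].
The 8×12 boundary matrix has rank 7 and Smith normal form diag(1,1,1,1,1,1,1).

Boundary ∂_2: C_2 → C_1 acts by ∂[p,q,r] = [q,r] − [p,r] + [p,q]. For instance
  ∂[1,5,8] = [5,8] − [1,8] + [1,5],
  ∂[2,5,8] = [5,8] − [2,8] + [2,5].
The 12×4 boundary matrix has rank 4 and Smith normal form diag(1,1,1,1).

From H_k ≅ ker(∂_k) / im(∂_{k+1}) we obtain:

  H_0: rank C_0 − rank ∂_1 = 8 − 7 = 1, and the invariant factors of ∂_1 are all 1, so H_0 ≅ Z.
  H_1: rank ker ∂_1 − rank ∂_2 = (12 − 7) − 4 = 1, and the invariant factors of ∂_2 are all 1, so H_1 ≅ Z.
  H_2: rank ker ∂_2 − rank ∂_3 = (4 − 4) − 0 = 0, and there is no ∂_3, so H_2 ≅ 0.

As a check, the Euler characteristic is 8 − 12 + 4 = 0, which agrees with 1 − 1 + 0 = 0.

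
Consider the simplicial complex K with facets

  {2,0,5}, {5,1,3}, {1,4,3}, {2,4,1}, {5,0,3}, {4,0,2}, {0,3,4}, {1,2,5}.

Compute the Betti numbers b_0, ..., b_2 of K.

b_0 = 1, b_1 = 0, b_2 = 1.

Order the vertices as 0 < 1 < 2 < 3 < 4 < 5. Listing each simplex with vertices in this order, K has dimension 2 with simplices:

  0-simplices (6): [0], [1], [2], [3], [4], [5]
  1-simplices (12): [0,2], [0,3], [0,4], [0,5], [1,2], [1,3], [1,4], [1,5], [2,4], [2,5], [3,4], [3,5]
  2-simplices (8): [0,2,4], [0,2,5], [0,3,4], [0,3,5], [1,2,4], [1,2,5], [1,3,4], [1,3,5]

giving chain groups C_0 ≅ Z^6, C_1 ≅ Z^12, C_2 ≅ Z^8.

∂_1: C_1 → C_0 maps an edge to its endpoints' difference, ∂[p,q] = q − p. For instance
  ∂[0,4] = [4] − [0].
The resulting 6×12 matrix has rank 5, and its Smith normal form has invariant factors (1,1,1,1,1).

Boundary ∂_2: C_2 → C_1 maps a triangle to the signed sum of its edges. For instance
  ∂[0,2,5] = [2,5] − [0,5] + [0,2],
  ∂[0,3,4] = [3,4] − [0,4] + [0,3].
The 12×8 boundary matrix has rank 7 and Smith normal form diag(1,1,1,1,1,1,1).

Reading off H_k = ker ∂_k / im ∂_{k+1}:

  H_0: rank C_0 − rank ∂_1 = 6 − 5 = 1, and the invariant factors of ∂_1 are all 1, so H_0 = Z.
  H_1: rank ker ∂_1 − rank ∂_2 = (12 − 5) − 7 = 0, and the invariant factors of ∂_2 are all 1, so H_1 = 0.
  H_2: rank ker ∂_2 − rank ∂_3 = (8 − 7) − 0 = 1, and there is no ∂_3, so H_2 = Z.

As a check, the Euler characteristic is 6 − 12 + 8 = 2, which agrees with 1 − 0 + 1 = 2.

Hence the Betti numbers are b_0 = 1, b_1 = 0, b_2 = 1.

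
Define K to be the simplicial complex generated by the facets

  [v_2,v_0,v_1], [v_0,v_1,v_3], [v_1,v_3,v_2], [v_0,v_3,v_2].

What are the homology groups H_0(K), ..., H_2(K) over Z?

H_0 = Z,  H_1 = 0,  H_2 = Z.

Fix the vertex order v_0 < v_1 < v_2 < v_3 and write every simplex with vertices in increasing order. Then dim K = 2 and the simplices of K are:

  0-simplices (4): [v_0], [v_1], [v_2], [v_3]
  1-simplices (6): [v_0,v_1], [v_0,v_2], [v_0,v_3], [v_1,v_2], [v_1,v_3], [v_2,v_3]
  2-simplices (4): [v_0,v_1,v_2], [v_0,v_1,v_3], [v_0,v_2,v_3], [v_1,v_2,v_3]

giving chain groups C_0 ≅ Z^4, C_1 ≅ Z^6, C_2 ≅ Z^4.

The boundary map ∂_1: C_1 → C_0 is given by ∂[p,q] = [q] − [p]. For instance
  ∂[v_0,v_2] = [v_2] − [v_0].
The 4×6 boundary matrix has rank 3 and Smith normal form diag(1,1,1).

∂_2: C_2 → C_1 sends each 2-simplex [p,q,r] to [q,r] − [p,r] + [p,q]. For instance
  ∂[v_0,v_2,v_3] = [v_2,v_3] − [v_0,v_3] + [v_0,v_2],
  ∂[v_0,v_1,v_3] = [v_1,v_3] − [v_0,v_3] + [v_0,v_1].
This gives a 6×4 integer matrix of rank 3; reducing to Smith normal form yields diagonal entries (1,1,1).

Now H_k = ker ∂_k / im ∂_{k+1}, so:

  H_0: rank C_0 − rank ∂_1 = 4 − 3 = 1, and the invariant factors of ∂_1 are all 1, so H_0 ≅ Z.
  H_1: rank ker ∂_1 − rank ∂_2 = (6 − 3) − 3 = 0, and the invariant factors of ∂_2 are all 1, so H_1 ≅ 0.
  H_2: rank ker ∂_2 − rank ∂_3 = (4 − 3) − 0 = 1, and there is no ∂_3, so H_2 ≅ Z.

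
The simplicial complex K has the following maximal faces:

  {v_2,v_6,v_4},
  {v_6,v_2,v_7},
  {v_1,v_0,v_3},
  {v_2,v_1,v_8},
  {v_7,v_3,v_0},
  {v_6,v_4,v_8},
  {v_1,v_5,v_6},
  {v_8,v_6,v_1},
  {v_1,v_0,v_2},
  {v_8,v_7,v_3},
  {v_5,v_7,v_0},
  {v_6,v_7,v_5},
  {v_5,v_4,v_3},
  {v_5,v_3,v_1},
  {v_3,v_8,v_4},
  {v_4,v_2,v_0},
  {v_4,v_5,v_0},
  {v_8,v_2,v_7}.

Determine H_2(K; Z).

H_2 = 0.

K has 9 vertices, 27 edges, 18 triangles.
rank ∂_2 = 18, rank ∂_3 = 0 ⇒ b_2 = 18 − 18 − 0 = 0. So H_2 = 0.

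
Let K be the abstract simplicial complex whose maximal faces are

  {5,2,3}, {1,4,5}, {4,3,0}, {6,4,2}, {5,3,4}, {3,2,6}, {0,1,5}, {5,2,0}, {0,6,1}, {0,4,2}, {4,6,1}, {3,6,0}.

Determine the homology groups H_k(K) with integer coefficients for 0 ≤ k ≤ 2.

H_0 = Z,  H_1 = Z_2,  H_2 = 0.

Order the vertices as 0 < 1 < 2 < 3 < 4 < 5 < 6. Listing each simplex with vertices in this order, K has dimension 2 with simplices:

  0-simplices (7): [0], [1], [2], [3], [4], [5], [6]
  1-simplices (18): [0,1], [0,2], [0,3], [0,4], [0,5], [0,6], [1,4], [1,5], [1,6], [2,3], [2,4], [2,5], [2,6], [3,4], [3,5], [3,6], [4,5], [4,6]
  2-simplices (12): [0,1,5], [0,1,6], [0,2,4], [0,2,5], [0,3,4], [0,3,6], [1,4,5], [1,4,6], [2,3,5], [2,3,6], [2,4,6], [3,4,5]

giving chain groups C_0 ≅ Z^7, C_1 ≅ Z^18, C_2 ≅ Z^12.

Boundary ∂_1: C_1 → C_0 is given by ∂[p,q] = [q] − [p]. For instance
  ∂[4,5] = [5] − [4].
As a 7×18 matrix over Z this has rank 6, with invariant factors (1,1,1,1,1,1).

The boundary map ∂_2: C_2 → C_1 acts by ∂[p,q,r] = [q,r] − [p,r] + [p,q]. For instance
  ∂[2,4,6] = [4,6] − [2,6] + [2,4],
  ∂[3,4,5] = [4,5] − [3,5] + [3,4].
As a 18×12 matrix over Z this has rank 12, with invariant factors (1,1,1,1,1,1,1,1,1,1,1,2).

Now H_k = ker ∂_k / im ∂_{k+1}, so:

  H_0: rank C_0 − rank ∂_1 = 7 − 6 = 1, and the invariant factors of ∂_1 are all 1, so H_0 = Z.
  H_1: rank ker ∂_1 − rank ∂_2 = (18 − 6) − 12 = 0, and ∂_2 has invariant factor 2 > 1, so H_1 = Z_2.
  H_2: rank ker ∂_2 − rank ∂_3 = (12 − 12) − 0 = 0, and there is no ∂_3, so H_2 = 0.

As a check, the Euler characteristic is 7 − 18 + 12 = 1, which agrees with 1 − 0 + 0 = 1.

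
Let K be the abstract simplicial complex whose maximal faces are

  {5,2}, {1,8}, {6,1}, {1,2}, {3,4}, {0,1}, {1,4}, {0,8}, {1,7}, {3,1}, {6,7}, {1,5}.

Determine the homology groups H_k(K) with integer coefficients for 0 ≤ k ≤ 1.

H_0 = Z,  H_1 = Z^4.

Fix the vertex order 0 < 1 < 2 < 3 < 4 < 5 < 6 < 7 < 8 and write every simplex with vertices in increasing order. Then dim K = 1 and the simplices of K are:

  0-simplices (9): [0], [1], [2], [3], [4], [5], [6], [7], [8]
  1-simplices (12): [0,1], [0,8], [1,2], [1,3], [1,4], [1,5], [1,6], [1,7], [1,8], [2,5], [3,4], [6,7]

giving chain groups C_0 ≅ Z^9, C_1 ≅ Z^12.

Boundary ∂_1: C_1 → C_0 maps an edge to its endpoints' difference, ∂[p,q] = q − p.
The 9×12 boundary matrix has rank 8 and Smith normal form diag(1,1,1,1,1,1,1,1).

From H_k ≅ ker(∂_k) / im(∂_{k+1}) we obtain:

  H_0: rank C_0 − rank ∂_1 = 9 − 8 = 1, and the invariant factors of ∂_1 are all 1, so H_0 ≅ Z.
  H_1: rank ker ∂_1 − rank ∂_2 = (12 − 8) − 0 = 4, and there is no ∂_2, so H_1 ≅ Z^4.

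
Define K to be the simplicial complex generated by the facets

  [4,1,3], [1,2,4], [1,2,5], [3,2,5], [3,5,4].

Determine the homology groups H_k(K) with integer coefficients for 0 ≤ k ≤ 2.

K has 5 vertices, 10 edges, 5 triangles.
rank ∂_0 = 0, rank ∂_1 = 4 ⇒ b_0 = 5 − 0 − 4 = 1; all invariant factors of ∂_1 are 1 so no torsion. So H_0 = Z.
rank ∂_1 = 4, rank ∂_2 = 5 ⇒ b_1 = 10 − 4 − 5 = 1; all invariant factors of ∂_2 are 1 so no torsion. So H_1 = Z.
rank ∂_2 = 5, rank ∂_3 = 0 ⇒ b_2 = 5 − 5 − 0 = 0. So H_2 = 0.

H_0 = Z,  H_1 = Z,  H_2 = 0.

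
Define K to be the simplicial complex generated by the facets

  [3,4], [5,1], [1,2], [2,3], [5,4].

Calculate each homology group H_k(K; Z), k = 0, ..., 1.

H_0 = Z,  H_1 = Z.

Fix the vertex order 1 < 2 < 3 < 4 < 5 and write every simplex with vertices in increasing order. Then dim K = 1 and the simplices of K are:

  0-simplices (5): [1], [2], [3], [4], [5]
  1-simplices (5): [1,2], [1,5], [2,3], [3,4], [4,5]

Hence C_0 ≅ Z^5, C_1 ≅ Z^5.

∂_1: C_1 → C_0 is given by ∂[p,q] = [q] − [p]. For instance
  ∂[1,2] = [2] − [1].
As a 5×5 matrix over Z this has rank 4, with invariant factors (1,1,1,1).

From H_k ≅ ker(∂_k) / im(∂_{k+1}) we obtain:

  H_0: rank C_0 − rank ∂_1 = 5 − 4 = 1, and the invariant factors of ∂_1 are all 1, so H_0 ≅ Z.
  H_1: rank ker ∂_1 − rank ∂_2 = (5 − 4) − 0 = 1, and there is no ∂_2, so H_1 ≅ Z.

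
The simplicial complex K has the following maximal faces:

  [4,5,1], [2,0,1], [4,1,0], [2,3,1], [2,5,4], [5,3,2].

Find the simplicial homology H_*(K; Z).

Take the total order 0 < 1 < 2 < 3 < 4 < 5 on the vertex set. Then K (dimension 2) consists of the simplices:

  0-simplices (6): [0], [1], [2], [3], [4], [5]
  1-simplices (12): [0,1], [0,2], [0,4], [1,2], [1,3], [1,4], [1,5], [2,3], [2,4], [2,5], [3,5], [4,5]
  2-simplices (6): [0,1,2], [0,1,4], [1,2,3], [1,4,5], [2,3,5], [2,4,5]

Hence C_0 ≅ Z^6, C_1 ≅ Z^12, C_2 ≅ Z^6.

∂_1: C_1 → C_0 is given by ∂[p,q] = [q] − [p]. For instance
  ∂[1,4] = [4] − [1].
The 6×12 boundary matrix has rank 5 and Smith normal form diag(1,1,1,1,1).

The boundary map ∂_2: C_2 → C_1 sends each 2-simplex [p,q,r] to [q,r] − [p,r] + [p,q]. For instance
  ∂[0,1,2] = [1,2] − [0,2] + [0,1],
  ∂[2,4,5] = [4,5] − [2,5] + [2,4].
This gives a 12×6 integer matrix of rank 6; reducing to Smith normal form yields diagonal entries (1,1,1,1,1,1).

Now H_k = ker ∂_k / im ∂_{k+1}, so:

  H_0: rank C_0 − rank ∂_1 = 6 − 5 = 1, and the invariant factors of ∂_1 are all 1, so H_0 = Z.
  H_1: rank ker ∂_1 − rank ∂_2 = (12 − 5) − 6 = 1, and the invariant factors of ∂_2 are all 1, so H_1 = Z.
  H_2: rank ker ∂_2 − rank ∂_3 = (6 − 6) − 0 = 0, and there is no ∂_3, so H_2 = 0.

H_0 = Z,  H_1 = Z,  H_2 = 0.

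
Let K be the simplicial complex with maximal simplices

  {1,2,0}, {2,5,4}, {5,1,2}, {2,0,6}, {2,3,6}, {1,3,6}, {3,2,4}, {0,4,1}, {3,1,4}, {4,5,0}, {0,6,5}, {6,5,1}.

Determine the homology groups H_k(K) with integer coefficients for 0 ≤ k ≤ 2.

H_0 ≅ Z,  H_1 ≅ Z/2,  H_2 = 0.

Order the vertices as 0 < 1 < 2 < 3 < 4 < 5 < 6. Listing each simplex with vertices in this order, K has dimension 2 with simplices:

  0-simplices (7): [0], [1], [2], [3], [4], [5], [6]
  1-simplices (18): [0,1], [0,2], [0,4], [0,5], [0,6], [1,2], [1,3], [1,4], [1,5], [1,6], [2,3], [2,4], [2,5], [2,6], [3,4], [3,6], [4,5], [5,6]
  2-simplices (12): [0,1,2], [0,1,4], [0,2,6], [0,4,5], [0,5,6], [1,2,5], [1,3,4], [1,3,6], [1,5,6], [2,3,4], [2,3,6], [2,4,5]

so the chain groups are C_0 ≅ Z^7, C_1 ≅ Z^18, C_2 ≅ Z^12.

∂_1: C_1 → C_0 is given by ∂[p,q] = [q] − [p].
The resulting 7×18 matrix has rank 6, and its Smith normal form has invariant factors (1,1,1,1,1,1).

The boundary map ∂_2: C_2 → C_1 acts by ∂[p,q,r] = [q,r] − [p,r] + [p,q]. For instance
  ∂[0,2,6] = [2,6] − [0,6] + [0,2],
  ∂[0,1,2] = [1,2] − [0,2] + [0,1].
As a 18×12 matrix over Z this has rank 12, with invariant factors (1,1,1,1,1,1,1,1,1,1,1,2).

Reading off H_k = ker ∂_k / im ∂_{k+1}:

  H_0: rank C_0 − rank ∂_1 = 7 − 6 = 1, and the invariant factors of ∂_1 are all 1, so H_0 = Z.
  H_1: rank ker ∂_1 − rank ∂_2 = (18 − 6) − 12 = 0, and ∂_2 has invariant factor 2 > 1, so H_1 = Z/2.
  H_2: rank ker ∂_2 − rank ∂_3 = (12 − 12) − 0 = 0, and there is no ∂_3, so H_2 = 0.

As a check, the Euler characteristic is 7 − 18 + 12 = 1, which agrees with 1 − 0 + 0 = 1.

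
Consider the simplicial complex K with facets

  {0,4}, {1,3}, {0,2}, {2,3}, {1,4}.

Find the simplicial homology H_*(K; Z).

H_0 = Z,  H_1 = Z.

Take the total order 0 < 1 < 2 < 3 < 4 on the vertex set. Then K (dimension 1) consists of the simplices:

  0-simplices (5): [0], [1], [2], [3], [4]
  1-simplices (5): [0,2], [0,4], [1,3], [1,4], [2,3]

giving chain groups C_0 ≅ Z^5, C_1 ≅ Z^5.

∂_1: C_1 → C_0 sends each edge [p,q] (with p < q) to q − p. For instance
  ∂[1,4] = [4] − [1].
This gives a 5×5 integer matrix of rank 4; reducing to Smith normal form yields diagonal entries (1,1,1,1).

Computing H_k = (kernel of ∂_k) / (image of ∂_{k+1}):

  H_0: rank C_0 − rank ∂_1 = 5 − 4 = 1, and the invariant factors of ∂_1 are all 1, so H_0 ≅ Z.
  H_1: rank ker ∂_1 − rank ∂_2 = (5 − 4) − 0 = 1, and there is no ∂_2, so H_1 ≅ Z.

(K is a triangulation of the circle S^1.)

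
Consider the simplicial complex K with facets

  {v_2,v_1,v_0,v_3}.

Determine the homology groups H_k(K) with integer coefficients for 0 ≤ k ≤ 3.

H_0 ≅ Z,  H_1 = 0,  H_2 = 0,  H_3 = 0.

Order the vertices as v_0 < v_1 < v_2 < v_3. Listing each simplex with vertices in this order, K has dimension 3 with simplices:

  0-simplices (4): [v_0], [v_1], [v_2], [v_3]
  1-simplices (6): [v_0,v_1], [v_0,v_2], [v_0,v_3], [v_1,v_2], [v_1,v_3], [v_2,v_3]
  2-simplices (4): [v_0,v_1,v_2], [v_0,v_1,v_3], [v_0,v_2,v_3], [v_1,v_2,v_3]
  3-simplices (1): [v_0,v_1,v_2,v_3]

Hence C_0 ≅ Z^4, C_1 ≅ Z^6, C_2 ≅ Z^4, C_3 ≅ Z^1.

Boundary ∂_1: C_1 → C_0 sends each edge [p,q] (with p < q) to q − p.
The resulting 4×6 matrix has rank 3, and its Smith normal form has invariant factors (1,1,1).

Boundary ∂_2: C_2 → C_1 maps a triangle to the signed sum of its edges. For instance
  ∂[v_0,v_1,v_3] = [v_1,v_3] − [v_0,v_3] + [v_0,v_1],
  ∂[v_1,v_2,v_3] = [v_2,v_3] − [v_1,v_3] + [v_1,v_2].
As a 6×4 matrix over Z this has rank 3, with invariant factors (1,1,1).

∂_3: C_3 → C_2 sends each 3-simplex σ to the alternating sum Σ_i (−1)^i (σ with its i-th vertex removed). For instance
  ∂[v_0,v_1,v_2,v_3] = [v_1,v_2,v_3] − [v_0,v_2,v_3] + [v_0,v_1,v_3] − [v_0,v_1,v_2].
The resulting 4×1 matrix has rank 1, and its Smith normal form has invariant factors (1).

Now H_k = ker ∂_k / im ∂_{k+1}, so:

  H_0: rank C_0 − rank ∂_1 = 4 − 3 = 1, and the invariant factors of ∂_1 are all 1, so H_0 = Z.
  H_1: rank ker ∂_1 − rank ∂_2 = (6 − 3) − 3 = 0, and the invariant factors of ∂_2 are all 1, so H_1 = 0.
  H_2: rank ker ∂_2 − rank ∂_3 = (4 − 3) − 1 = 0, and the invariant factors of ∂_3 are all 1, so H_2 = 0.
  H_3: rank ker ∂_3 − rank ∂_4 = (1 − 1) − 0 = 0, and there is no ∂_4, so H_3 = 0.

As a check, the Euler characteristic is 4 − 6 + 4 − 1 = 1, which agrees with 1 − 0 + 0 − 0 = 1.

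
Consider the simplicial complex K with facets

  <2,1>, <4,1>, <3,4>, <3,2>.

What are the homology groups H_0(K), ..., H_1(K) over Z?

Take the total order 1 < 2 < 3 < 4 on the vertex set. Then K (dimension 1) consists of the simplices:

  0-simplices (4): [1], [2], [3], [4]
  1-simplices (4): [1,2], [1,4], [2,3], [3,4]

giving chain groups C_0 ≅ Z^4, C_1 ≅ Z^4.

The boundary map ∂_1: C_1 → C_0 sends each edge [p,q] (with p < q) to q − p.
The 4×4 boundary matrix has rank 3 and Smith normal form diag(1,1,1).

Now H_k = ker ∂_k / im ∂_{k+1}, so:

  H_0: rank C_0 − rank ∂_1 = 4 − 3 = 1, and the invariant factors of ∂_1 are all 1, so H_0 ≅ Z.
  H_1: rank ker ∂_1 − rank ∂_2 = (4 − 3) − 0 = 1, and there is no ∂_2, so H_1 ≅ Z.

(K is a triangulation of the circle S^1.)

H_0 = Z,  H_1 = Z.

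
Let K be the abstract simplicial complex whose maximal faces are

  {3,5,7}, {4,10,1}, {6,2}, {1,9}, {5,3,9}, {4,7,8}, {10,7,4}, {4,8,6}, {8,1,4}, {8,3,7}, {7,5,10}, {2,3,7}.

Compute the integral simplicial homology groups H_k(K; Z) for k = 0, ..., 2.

We work with the vertex ordering 1 < 2 < 3 < 4 < 5 < 6 < 7 < 8 < 9 < 10. The simplices of K, each written with vertices in increasing order, are:

  0-simplices (10): [1], [2], [3], [4], [5], [6], [7], [8], [9], [10]
  1-simplices (21): [1,4], [1,8], [1,9], [1,10], [2,3], [2,6], [2,7], [3,5], [3,7], [3,8], [3,9], [4,6], [4,7], [4,8], [4,10], [5,7], [5,9], [5,10], [6,8], [7,8], [7,10]
  2-simplices (10): [1,4,8], [1,4,10], [2,3,7], [3,5,7], [3,5,9], [3,7,8], [4,6,8], [4,7,8], [4,7,10], [5,7,10]

giving chain groups C_0 ≅ Z^10, C_1 ≅ Z^21, C_2 ≅ Z^10.

The boundary map ∂_1: C_1 → C_0 sends each edge [p,q] (with p < q) to q − p.
The resulting 10×21 matrix has rank 9, and its Smith normal form has invariant factors (1,1,1,1,1,1,1,1,1).

Boundary ∂_2: C_2 → C_1 maps a triangle to the signed sum of its edges. For instance
  ∂[4,7,10] = [7,10] − [4,10] + [4,7],
  ∂[5,7,10] = [7,10] − [5,10] + [5,7].
The 21×10 boundary matrix has rank 10 and Smith normal form diag(1,1,1,1,1,1,1,1,1,1).

Reading off H_k = ker ∂_k / im ∂_{k+1}:

  H_0: rank C_0 − rank ∂_1 = 10 − 9 = 1, and the invariant factors of ∂_1 are all 1, so H_0 ≅ Z.
  H_1: rank ker ∂_1 − rank ∂_2 = (21 − 9) − 10 = 2, and the invariant factors of ∂_2 are all 1, so H_1 ≅ Z^2.
  H_2: rank ker ∂_2 − rank ∂_3 = (10 − 10) − 0 = 0, and there is no ∂_3, so H_2 ≅ 0.

H_0 = Z,  H_1 = Z^2,  H_2 = 0.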